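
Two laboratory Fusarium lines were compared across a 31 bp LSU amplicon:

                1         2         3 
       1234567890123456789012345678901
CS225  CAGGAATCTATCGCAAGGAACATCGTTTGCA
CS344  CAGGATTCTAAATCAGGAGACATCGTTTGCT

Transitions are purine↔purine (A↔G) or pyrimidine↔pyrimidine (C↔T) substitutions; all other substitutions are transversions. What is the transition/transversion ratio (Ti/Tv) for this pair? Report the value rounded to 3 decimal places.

0.600

Differing sites — 6:A/T (Tv); 11:T/A (Tv); 12:C/A (Tv); 13:G/T (Tv); 16:A/G (Ti); 18:G/A (Ti); 19:A/G (Ti); 31:A/T (Tv).
Of the 8 differences, 3 transitions and 5 transversions, so Ti/Tv = 3/5 = 0.600.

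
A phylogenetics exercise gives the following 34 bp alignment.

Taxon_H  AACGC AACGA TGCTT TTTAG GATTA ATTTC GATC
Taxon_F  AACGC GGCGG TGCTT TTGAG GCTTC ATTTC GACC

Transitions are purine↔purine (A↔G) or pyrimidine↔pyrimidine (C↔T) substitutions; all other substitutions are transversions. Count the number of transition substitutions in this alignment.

4

Mismatches occur at site 6 (A→G, transition), site 7 (A→G, transition), site 10 (A→G, transition), site 18 (T→G, transversion), site 22 (A→C, transversion), site 25 (A→C, transversion), site 33 (T→C, transition).
Of the 7 differences, 4 transitions and 3 transversions, so the answer is 4.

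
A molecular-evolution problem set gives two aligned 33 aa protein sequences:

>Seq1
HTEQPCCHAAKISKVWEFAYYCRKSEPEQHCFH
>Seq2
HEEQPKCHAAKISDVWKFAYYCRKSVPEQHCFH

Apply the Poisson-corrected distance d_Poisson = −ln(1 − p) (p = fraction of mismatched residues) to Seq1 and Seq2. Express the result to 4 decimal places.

0.1643

The sequences differ at positions 2 (T/E), 6 (C/K), 14 (K/D), 17 (E/K), 26 (E/V).
p = 5/33 = 0.151515.
d = −ln(1 − 0.151515) = −ln(0.848485) = 0.1643.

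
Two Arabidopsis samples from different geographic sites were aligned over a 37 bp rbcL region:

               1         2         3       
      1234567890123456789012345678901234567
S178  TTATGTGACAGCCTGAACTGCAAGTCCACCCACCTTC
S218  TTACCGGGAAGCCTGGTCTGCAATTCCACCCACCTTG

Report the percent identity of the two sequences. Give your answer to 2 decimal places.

The sequences differ at positions 4 (T/C), 5 (G/C), 6 (T/G), 8 (A/G), 9 (C/A), 16 (A/G), 17 (A/T), 24 (G/T), 37 (C/G).
28 of the 37 sites match, so the percent identity is 28/37 × 100 = 75.68%.

75.68%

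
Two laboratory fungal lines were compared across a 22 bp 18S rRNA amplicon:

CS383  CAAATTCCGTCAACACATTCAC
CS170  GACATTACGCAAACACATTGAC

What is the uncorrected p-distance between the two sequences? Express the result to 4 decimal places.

Differing sites — 1:C/G; 3:A/C; 7:C/A; 10:T/C; 11:C/A; 20:C/G.
There are 6 differences over 22 sites, so p = 6/22 = 0.2727.

0.2727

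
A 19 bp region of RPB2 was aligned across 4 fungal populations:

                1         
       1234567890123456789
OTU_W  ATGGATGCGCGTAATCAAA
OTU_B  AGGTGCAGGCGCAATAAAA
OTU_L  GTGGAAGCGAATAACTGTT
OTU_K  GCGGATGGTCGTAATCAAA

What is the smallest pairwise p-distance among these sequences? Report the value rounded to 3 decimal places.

Pairwise Hamming distances:
  OTU_W vs OTU_B: 8
  OTU_W vs OTU_L: 9
  OTU_W vs OTU_K: 4
  OTU_B vs OTU_L: 15
  OTU_B vs OTU_K: 9
  OTU_L vs OTU_K: 11
The smallest is 4 mismatches, between OTU_W and OTU_K; p = 4/19 = 0.211.

0.211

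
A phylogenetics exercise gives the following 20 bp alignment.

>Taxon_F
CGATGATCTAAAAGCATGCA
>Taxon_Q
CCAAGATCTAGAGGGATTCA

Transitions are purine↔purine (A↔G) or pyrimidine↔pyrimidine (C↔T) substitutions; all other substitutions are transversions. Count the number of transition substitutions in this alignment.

2

Differing sites — 2:G/C (Tv); 4:T/A (Tv); 11:A/G (Ti); 13:A/G (Ti); 15:C/G (Tv); 18:G/T (Tv).
Of the 6 differences, 2 transitions and 4 transversions, so the answer is 2.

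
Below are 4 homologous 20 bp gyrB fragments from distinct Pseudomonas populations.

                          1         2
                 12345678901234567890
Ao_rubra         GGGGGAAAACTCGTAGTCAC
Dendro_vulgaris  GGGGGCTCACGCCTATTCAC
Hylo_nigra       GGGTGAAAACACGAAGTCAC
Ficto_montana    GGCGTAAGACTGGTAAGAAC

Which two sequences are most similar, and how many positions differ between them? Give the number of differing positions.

Pairwise Hamming distances:
  Ao_rubra vs Dendro_vulgaris: 6
  Ao_rubra vs Hylo_nigra: 3
  Ao_rubra vs Ficto_montana: 7
  Dendro_vulgaris vs Hylo_nigra: 8
  Dendro_vulgaris vs Ficto_montana: 11
  Hylo_nigra vs Ficto_montana: 10
The smallest is 3, between Ao_rubra and Hylo_nigra.

3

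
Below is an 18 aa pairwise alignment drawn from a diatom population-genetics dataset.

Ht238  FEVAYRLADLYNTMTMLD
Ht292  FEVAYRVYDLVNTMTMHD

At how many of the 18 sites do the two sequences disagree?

4

The sequences differ at positions 7 (L/V), 8 (A/Y), 11 (Y/V), 17 (L/H).
That gives 4 mismatches out of 18 aligned sites, so the Hamming distance is 4.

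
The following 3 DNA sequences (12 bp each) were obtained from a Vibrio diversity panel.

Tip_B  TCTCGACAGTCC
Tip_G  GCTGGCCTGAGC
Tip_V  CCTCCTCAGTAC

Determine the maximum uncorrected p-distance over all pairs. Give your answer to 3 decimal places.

0.583

Pairwise Hamming distances:
  Tip_B vs Tip_G: 6
  Tip_B vs Tip_V: 4
  Tip_G vs Tip_V: 7
The largest is 7 mismatches, between Tip_G and Tip_V; p = 7/12 = 0.583.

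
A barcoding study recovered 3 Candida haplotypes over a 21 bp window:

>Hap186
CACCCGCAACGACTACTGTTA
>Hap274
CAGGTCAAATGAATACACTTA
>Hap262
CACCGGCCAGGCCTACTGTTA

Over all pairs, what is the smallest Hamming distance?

4

Pairwise Hamming distances:
  Hap186 vs Hap274: 9
  Hap186 vs Hap262: 4
  Hap274 vs Hap262: 11
The smallest is 4, between Hap186 and Hap262.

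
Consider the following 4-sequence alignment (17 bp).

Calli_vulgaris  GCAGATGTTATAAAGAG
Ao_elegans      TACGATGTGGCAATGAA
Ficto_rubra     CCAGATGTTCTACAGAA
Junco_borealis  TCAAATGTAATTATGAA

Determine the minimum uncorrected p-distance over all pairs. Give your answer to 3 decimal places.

Pairwise Hamming distances:
  Calli_vulgaris vs Ao_elegans: 8
  Calli_vulgaris vs Ficto_rubra: 4
  Calli_vulgaris vs Junco_borealis: 6
  Ao_elegans vs Ficto_rubra: 8
  Ao_elegans vs Junco_borealis: 7
  Ficto_rubra vs Junco_borealis: 7
The smallest is 4 mismatches, between Calli_vulgaris and Ficto_rubra; p = 4/17 = 0.235.

0.235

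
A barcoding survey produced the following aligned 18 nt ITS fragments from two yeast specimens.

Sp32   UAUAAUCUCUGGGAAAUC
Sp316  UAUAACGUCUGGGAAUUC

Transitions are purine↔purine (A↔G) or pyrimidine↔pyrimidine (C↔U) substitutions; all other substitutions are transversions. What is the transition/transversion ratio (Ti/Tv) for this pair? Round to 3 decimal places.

The sequences differ at positions 6 (U/C, transition), 7 (C/G, transversion), 16 (A/U, transversion).
Of the 3 differences, 1 transition and 2 transversions, so Ti/Tv = 1/2 = 0.500.

0.500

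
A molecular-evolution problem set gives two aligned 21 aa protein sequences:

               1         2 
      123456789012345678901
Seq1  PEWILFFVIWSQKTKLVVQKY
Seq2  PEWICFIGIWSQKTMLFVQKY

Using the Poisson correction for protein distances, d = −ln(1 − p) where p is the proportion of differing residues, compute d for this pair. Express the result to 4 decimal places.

Mismatches occur at site 5 (L↔C), site 7 (F↔I), site 8 (V↔G), site 15 (K↔M), site 17 (V↔F).
p = 5/21 = 0.238095.
d = −ln(1 − 0.238095) = −ln(0.761905) = 0.2719.

0.2719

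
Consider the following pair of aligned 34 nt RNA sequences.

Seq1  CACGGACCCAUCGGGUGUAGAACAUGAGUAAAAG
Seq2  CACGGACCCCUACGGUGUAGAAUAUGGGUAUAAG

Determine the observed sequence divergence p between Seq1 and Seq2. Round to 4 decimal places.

0.1765

Differing sites — 10:A/C; 12:C/A; 13:G/C; 23:C/U; 27:A/G; 31:A/U.
There are 6 differences over 34 sites, so p = 6/34 = 0.1765.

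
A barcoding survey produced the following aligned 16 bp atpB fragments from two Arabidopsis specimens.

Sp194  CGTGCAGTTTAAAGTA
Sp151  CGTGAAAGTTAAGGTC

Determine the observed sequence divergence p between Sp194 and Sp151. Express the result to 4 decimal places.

Differing sites — 5:C/A; 7:G/A; 8:T/G; 13:A/G; 16:A/C.
There are 5 differences over 16 sites, so p = 5/16 = 0.3125.

0.3125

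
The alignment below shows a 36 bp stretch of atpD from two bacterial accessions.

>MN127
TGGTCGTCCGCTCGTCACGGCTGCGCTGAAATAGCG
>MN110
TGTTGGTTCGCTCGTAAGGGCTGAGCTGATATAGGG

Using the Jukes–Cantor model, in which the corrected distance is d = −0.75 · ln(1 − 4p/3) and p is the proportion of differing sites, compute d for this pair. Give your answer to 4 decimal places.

The sequences differ at positions 3 (G/T), 5 (C/G), 8 (C/T), 16 (C/A), 18 (C/G), 24 (C/A), 30 (A/T), 35 (C/G).
p = 8/36 = 0.222222.
d = −0.75 · ln(1 − (4/3)·0.222222) = −0.75 · ln(0.703704) = −0.75 · (-0.351397) = 0.2635.

0.2635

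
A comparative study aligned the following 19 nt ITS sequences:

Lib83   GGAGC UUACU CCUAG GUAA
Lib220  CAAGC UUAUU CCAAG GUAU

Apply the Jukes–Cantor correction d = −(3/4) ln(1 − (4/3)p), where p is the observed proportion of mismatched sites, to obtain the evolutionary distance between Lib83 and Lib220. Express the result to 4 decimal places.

Differing sites — 1:G/C; 2:G/A; 9:C/U; 13:U/A; 19:A/U.
p = 5/19 = 0.263158.
d = −0.75 · ln(1 − (4/3)·0.263158) = −0.75 · ln(0.649123) = −0.75 · (-0.432133) = 0.3241.

0.3241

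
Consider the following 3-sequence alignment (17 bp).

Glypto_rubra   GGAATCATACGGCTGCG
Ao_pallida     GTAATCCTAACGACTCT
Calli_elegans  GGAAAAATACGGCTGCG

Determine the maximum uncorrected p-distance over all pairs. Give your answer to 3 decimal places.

0.588

Pairwise Hamming distances:
  Glypto_rubra vs Ao_pallida: 8
  Glypto_rubra vs Calli_elegans: 2
  Ao_pallida vs Calli_elegans: 10
The largest is 10 mismatches, between Ao_pallida and Calli_elegans; p = 10/17 = 0.588.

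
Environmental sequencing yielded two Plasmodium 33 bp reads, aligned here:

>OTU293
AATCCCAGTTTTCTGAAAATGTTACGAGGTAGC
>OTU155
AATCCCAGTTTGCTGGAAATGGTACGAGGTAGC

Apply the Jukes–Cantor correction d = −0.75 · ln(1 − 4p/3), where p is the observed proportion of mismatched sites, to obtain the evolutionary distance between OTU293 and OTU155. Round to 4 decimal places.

0.0969

Mismatches occur at site 12 (T/G), site 16 (A/G), site 22 (T/G).
p = 3/33 = 0.090909.
d = −0.75 · ln(1 − (4/3)·0.090909) = −0.75 · ln(0.878788) = −0.75 · (-0.129212) = 0.0969.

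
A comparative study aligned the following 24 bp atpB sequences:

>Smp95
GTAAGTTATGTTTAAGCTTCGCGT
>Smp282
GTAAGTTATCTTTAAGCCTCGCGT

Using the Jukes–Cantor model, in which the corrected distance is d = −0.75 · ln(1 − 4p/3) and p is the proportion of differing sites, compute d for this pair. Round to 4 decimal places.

0.0883

The sequences differ at positions 10 (G/C), 18 (T/C).
p = 2/24 = 0.083333.
d = −0.75 · ln(1 − (4/3)·0.083333) = −0.75 · ln(0.888889) = −0.75 · (-0.117783) = 0.0883.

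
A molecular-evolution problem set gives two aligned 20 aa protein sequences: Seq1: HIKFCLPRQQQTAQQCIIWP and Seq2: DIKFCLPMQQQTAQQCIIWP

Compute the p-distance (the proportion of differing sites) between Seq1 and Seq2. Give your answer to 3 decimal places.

The sequences differ at positions 1 (H/D), 8 (R/M).
There are 2 differences over 20 sites, so p = 2/20 = 0.100.

0.100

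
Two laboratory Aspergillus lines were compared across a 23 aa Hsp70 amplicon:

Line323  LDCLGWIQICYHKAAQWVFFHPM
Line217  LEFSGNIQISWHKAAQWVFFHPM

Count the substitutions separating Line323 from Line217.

The sequences differ at positions 2 (D/E), 3 (C/F), 4 (L/S), 6 (W/N), 10 (C/S), 11 (Y/W).
That gives 6 mismatches out of 23 aligned sites, so the Hamming distance is 6.

6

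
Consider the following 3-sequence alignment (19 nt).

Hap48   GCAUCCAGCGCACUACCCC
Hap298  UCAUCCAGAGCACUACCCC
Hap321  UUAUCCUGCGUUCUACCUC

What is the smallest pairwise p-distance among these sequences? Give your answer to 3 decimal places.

0.105

Pairwise Hamming distances:
  Hap48 vs Hap298: 2
  Hap48 vs Hap321: 6
  Hap298 vs Hap321: 6
The smallest is 2 mismatches, between Hap48 and Hap298; p = 2/19 = 0.105.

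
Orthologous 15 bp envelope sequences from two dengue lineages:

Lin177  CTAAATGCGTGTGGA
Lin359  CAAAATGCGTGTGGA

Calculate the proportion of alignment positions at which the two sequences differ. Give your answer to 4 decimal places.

The sequences differ at position 2 (T/A).
There are 1 differences over 15 sites, so p = 1/15 = 0.0667.

0.0667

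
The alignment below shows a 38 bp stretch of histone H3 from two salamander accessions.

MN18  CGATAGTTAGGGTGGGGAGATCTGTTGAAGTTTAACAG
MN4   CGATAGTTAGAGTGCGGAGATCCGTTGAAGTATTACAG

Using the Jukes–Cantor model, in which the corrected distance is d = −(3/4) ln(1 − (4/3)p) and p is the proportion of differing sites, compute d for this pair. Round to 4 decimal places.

0.1447

The sequences differ at positions 11 (G/A), 15 (G/C), 23 (T/C), 32 (T/A), 34 (A/T).
p = 5/38 = 0.131579.
d = −0.75 · ln(1 − (4/3)·0.131579) = −0.75 · ln(0.824561) = −0.75 · (-0.192904) = 0.1447.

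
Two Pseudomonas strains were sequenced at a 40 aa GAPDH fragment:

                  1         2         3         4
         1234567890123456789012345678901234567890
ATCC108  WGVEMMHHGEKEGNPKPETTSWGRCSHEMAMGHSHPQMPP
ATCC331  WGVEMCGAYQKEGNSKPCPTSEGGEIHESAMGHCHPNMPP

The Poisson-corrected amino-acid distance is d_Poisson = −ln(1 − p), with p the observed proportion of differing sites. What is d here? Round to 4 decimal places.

Mismatches occur at site 6 (M↔C), site 7 (H↔G), site 8 (H↔A), site 9 (G↔Y), site 10 (E↔Q), site 15 (P↔S), site 18 (E↔C), site 19 (T↔P), site 22 (W↔E), site 24 (R↔G), site 25 (C↔E), site 26 (S↔I), site 29 (M↔S), site 34 (S↔C), site 37 (Q↔N).
p = 15/40 = 0.375000.
d = −ln(1 − 0.375000) = −ln(0.625000) = 0.4700.

0.4700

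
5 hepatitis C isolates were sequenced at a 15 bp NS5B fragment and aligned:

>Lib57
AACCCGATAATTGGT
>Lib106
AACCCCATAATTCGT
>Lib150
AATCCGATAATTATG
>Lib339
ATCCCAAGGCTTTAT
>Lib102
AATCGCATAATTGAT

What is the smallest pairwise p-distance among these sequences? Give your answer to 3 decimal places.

Pairwise Hamming distances:
  Lib57 vs Lib106: 2
  Lib57 vs Lib150: 4
  Lib57 vs Lib339: 7
  Lib57 vs Lib102: 4
  Lib106 vs Lib150: 5
  Lib106 vs Lib339: 7
  Lib106 vs Lib102: 4
  Lib150 vs Lib339: 9
  Lib150 vs Lib102: 5
  Lib339 vs Lib102: 8
The smallest is 2 mismatches, between Lib57 and Lib106; p = 2/15 = 0.133.

0.133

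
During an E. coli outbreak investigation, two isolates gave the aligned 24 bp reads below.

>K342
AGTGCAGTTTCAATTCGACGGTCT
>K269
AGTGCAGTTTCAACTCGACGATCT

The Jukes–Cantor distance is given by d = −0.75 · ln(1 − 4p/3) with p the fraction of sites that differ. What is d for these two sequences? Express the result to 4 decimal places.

0.0883

The sequences differ at positions 14 (T/C), 21 (G/A).
p = 2/24 = 0.083333.
d = −0.75 · ln(1 − (4/3)·0.083333) = −0.75 · ln(0.888889) = −0.75 · (-0.117783) = 0.0883.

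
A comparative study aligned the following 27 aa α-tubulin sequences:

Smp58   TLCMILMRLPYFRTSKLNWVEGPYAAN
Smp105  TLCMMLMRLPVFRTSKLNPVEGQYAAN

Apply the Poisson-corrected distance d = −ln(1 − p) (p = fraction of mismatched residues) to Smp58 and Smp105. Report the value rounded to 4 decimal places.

0.1603

Mismatches occur at site 5 (I→M), site 11 (Y→V), site 19 (W→P), site 23 (P→Q).
p = 4/27 = 0.148148.
d = −ln(1 − 0.148148) = −ln(0.851852) = 0.1603.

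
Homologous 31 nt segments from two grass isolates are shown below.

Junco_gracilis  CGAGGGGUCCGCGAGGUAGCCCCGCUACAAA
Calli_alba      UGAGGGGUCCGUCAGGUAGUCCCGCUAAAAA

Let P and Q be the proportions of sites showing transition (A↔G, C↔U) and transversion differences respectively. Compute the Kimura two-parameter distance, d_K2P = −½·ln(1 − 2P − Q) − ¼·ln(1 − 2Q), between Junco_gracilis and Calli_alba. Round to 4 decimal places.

0.1838

The sequences differ at positions 1 (C/U, transition), 12 (C/U, transition), 13 (G/C, transversion), 20 (C/U, transition), 28 (C/A, transversion).
Of the 5 differences, 3 transitions and 2 transversions over 31 sites: P = 3/31 = 0.096774, Q = 2/31 = 0.064516.
d = −0.5·ln(0.741936) − 0.25·ln(0.870968) = −0.5·(-0.298492) − 0.25·(-0.138150) = 0.1838.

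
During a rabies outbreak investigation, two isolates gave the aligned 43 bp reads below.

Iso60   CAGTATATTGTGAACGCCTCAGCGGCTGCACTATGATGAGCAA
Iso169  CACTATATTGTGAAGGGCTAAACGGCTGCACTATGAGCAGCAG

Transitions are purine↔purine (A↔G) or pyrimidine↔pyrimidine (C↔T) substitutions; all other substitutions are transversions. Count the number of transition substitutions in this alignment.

2

Mismatches occur at site 3 (G→C, transversion), site 15 (C→G, transversion), site 17 (C→G, transversion), site 20 (C→A, transversion), site 22 (G→A, transition), site 37 (T→G, transversion), site 38 (G→C, transversion), site 43 (A→G, transition).
Of the 8 differences, 2 transitions and 6 transversions, so the answer is 2.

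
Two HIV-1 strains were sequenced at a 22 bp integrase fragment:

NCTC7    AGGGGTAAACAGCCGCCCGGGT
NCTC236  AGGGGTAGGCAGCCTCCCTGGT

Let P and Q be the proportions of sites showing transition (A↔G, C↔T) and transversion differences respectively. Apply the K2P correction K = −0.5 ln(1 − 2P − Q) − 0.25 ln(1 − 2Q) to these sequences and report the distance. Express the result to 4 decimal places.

0.2094

Mismatches occur at site 8 (A↔G, transition), site 9 (A↔G, transition), site 15 (G↔T, transversion), site 19 (G↔T, transversion).
Of the 4 differences, 2 transitions and 2 transversions over 22 sites: P = 2/22 = 0.090909, Q = 2/22 = 0.090909.
d = −0.5·ln(0.727273) − 0.25·ln(0.818182) = −0.5·(-0.318453) − 0.25·(-0.200670) = 0.2094.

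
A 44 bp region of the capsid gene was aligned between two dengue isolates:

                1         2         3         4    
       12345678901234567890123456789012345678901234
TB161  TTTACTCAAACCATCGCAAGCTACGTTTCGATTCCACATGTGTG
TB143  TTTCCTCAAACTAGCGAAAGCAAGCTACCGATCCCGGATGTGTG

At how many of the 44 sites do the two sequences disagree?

12

Mismatches occur at site 4 (A/C), site 12 (C/T), site 14 (T/G), site 17 (C/A), site 22 (T/A), site 24 (C/G), site 25 (G/C), site 27 (T/A), site 28 (T/C), site 33 (T/C), site 36 (A/G), site 37 (C/G).
That gives 12 mismatches out of 44 aligned sites, so the Hamming distance is 12.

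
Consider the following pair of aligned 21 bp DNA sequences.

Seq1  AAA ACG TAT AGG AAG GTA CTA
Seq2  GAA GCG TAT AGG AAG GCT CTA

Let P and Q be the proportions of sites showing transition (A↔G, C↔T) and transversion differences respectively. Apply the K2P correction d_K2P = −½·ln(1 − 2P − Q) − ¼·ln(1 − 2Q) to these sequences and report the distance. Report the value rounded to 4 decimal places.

0.2278

Differing sites — 1:A/G (Ti); 4:A/G (Ti); 17:T/C (Ti); 18:A/T (Tv).
Of the 4 differences, 3 transitions and 1 transversion over 21 sites: P = 3/21 = 0.142857, Q = 1/21 = 0.047619.
d = −0.5·ln(0.666667) − 0.25·ln(0.904762) = −0.5·(-0.405465) − 0.25·(-0.100083) = 0.2278.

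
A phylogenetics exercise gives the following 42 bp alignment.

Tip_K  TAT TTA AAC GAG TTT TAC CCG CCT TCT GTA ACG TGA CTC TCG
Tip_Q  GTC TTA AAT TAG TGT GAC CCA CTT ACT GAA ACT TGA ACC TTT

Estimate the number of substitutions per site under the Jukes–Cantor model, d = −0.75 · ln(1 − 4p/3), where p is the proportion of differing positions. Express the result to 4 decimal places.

Differing sites — 1:T/G; 2:A/T; 3:T/C; 9:C/T; 10:G/T; 14:T/G; 16:T/G; 21:G/A; 23:C/T; 25:T/A; 29:T/A; 33:G/T; 37:C/A; 38:T/C; 41:C/T; 42:G/T.
p = 16/42 = 0.380952.
d = −0.75 · ln(1 − (4/3)·0.380952) = −0.75 · ln(0.492064) = −0.75 · (-0.709146) = 0.5319.

0.5319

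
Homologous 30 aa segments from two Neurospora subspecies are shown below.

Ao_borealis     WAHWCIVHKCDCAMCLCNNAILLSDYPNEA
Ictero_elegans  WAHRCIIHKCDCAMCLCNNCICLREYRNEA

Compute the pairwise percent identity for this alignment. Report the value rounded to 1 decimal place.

76.7%

Differing sites — 4:W/R; 7:V/I; 20:A/C; 22:L/C; 24:S/R; 25:D/E; 27:P/R.
23 of the 30 sites match, so the percent identity is 23/30 × 100 = 76.7%.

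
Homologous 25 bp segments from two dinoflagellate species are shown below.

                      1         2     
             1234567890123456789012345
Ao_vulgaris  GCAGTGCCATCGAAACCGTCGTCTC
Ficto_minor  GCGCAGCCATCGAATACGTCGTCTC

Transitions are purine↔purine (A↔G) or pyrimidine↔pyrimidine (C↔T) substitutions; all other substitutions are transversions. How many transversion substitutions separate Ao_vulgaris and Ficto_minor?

Differing sites — 3:A/G (Ti); 4:G/C (Tv); 5:T/A (Tv); 15:A/T (Tv); 16:C/A (Tv).
Of the 5 differences, 1 transition and 4 transversions, so the answer is 4.

4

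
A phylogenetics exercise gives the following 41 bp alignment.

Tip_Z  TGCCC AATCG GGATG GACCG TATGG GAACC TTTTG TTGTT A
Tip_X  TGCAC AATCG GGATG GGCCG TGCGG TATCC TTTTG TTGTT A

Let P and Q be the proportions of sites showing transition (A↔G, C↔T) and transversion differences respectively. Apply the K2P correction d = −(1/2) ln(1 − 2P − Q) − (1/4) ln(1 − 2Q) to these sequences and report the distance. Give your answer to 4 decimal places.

The sequences differ at positions 4 (C/A, transversion), 17 (A/G, transition), 22 (A/G, transition), 23 (T/C, transition), 26 (G/T, transversion), 28 (A/T, transversion).
Of the 6 differences, 3 transitions and 3 transversions over 41 sites: P = 3/41 = 0.073171, Q = 3/41 = 0.073171.
d = −0.5·ln(0.780487) − 0.25·ln(0.853658) = −0.5·(-0.247837) − 0.25·(-0.158225) = 0.1635.

0.1635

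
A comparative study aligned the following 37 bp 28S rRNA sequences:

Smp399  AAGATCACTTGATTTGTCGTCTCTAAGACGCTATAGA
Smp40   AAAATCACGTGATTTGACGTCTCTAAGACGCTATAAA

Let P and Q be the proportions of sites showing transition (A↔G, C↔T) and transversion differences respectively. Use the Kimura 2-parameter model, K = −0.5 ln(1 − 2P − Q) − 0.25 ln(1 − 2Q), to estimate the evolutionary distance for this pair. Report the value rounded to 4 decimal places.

0.1171

The sequences differ at positions 3 (G/A, transition), 9 (T/G, transversion), 17 (T/A, transversion), 36 (G/A, transition).
Of the 4 differences, 2 transitions and 2 transversions over 37 sites: P = 2/37 = 0.054054, Q = 2/37 = 0.054054.
d = −0.5·ln(0.837838) − 0.25·ln(0.891892) = −0.5·(-0.176931) − 0.25·(-0.114410) = 0.1171.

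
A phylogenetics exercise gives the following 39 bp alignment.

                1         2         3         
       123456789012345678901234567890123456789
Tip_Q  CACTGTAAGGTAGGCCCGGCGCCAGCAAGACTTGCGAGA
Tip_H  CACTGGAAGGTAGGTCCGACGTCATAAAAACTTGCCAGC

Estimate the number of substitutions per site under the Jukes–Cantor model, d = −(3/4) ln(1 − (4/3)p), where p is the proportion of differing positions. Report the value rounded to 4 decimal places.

Differing sites — 6:T/G; 15:C/T; 19:G/A; 22:C/T; 25:G/T; 26:C/A; 29:G/A; 36:G/C; 39:A/C.
p = 9/39 = 0.230769.
d = −0.75 · ln(1 − (4/3)·0.230769) = −0.75 · ln(0.692308) = −0.75 · (-0.367724) = 0.2758.

0.2758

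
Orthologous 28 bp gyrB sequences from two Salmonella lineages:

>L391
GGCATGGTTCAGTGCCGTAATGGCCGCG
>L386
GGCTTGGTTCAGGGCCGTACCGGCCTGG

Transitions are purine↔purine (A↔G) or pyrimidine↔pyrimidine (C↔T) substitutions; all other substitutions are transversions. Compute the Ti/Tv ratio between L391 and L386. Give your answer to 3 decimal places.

Differing sites — 4:A/T (Tv); 13:T/G (Tv); 20:A/C (Tv); 21:T/C (Ti); 26:G/T (Tv); 27:C/G (Tv).
Of the 6 differences, 1 transition and 5 transversions, so Ti/Tv = 1/5 = 0.200.

0.200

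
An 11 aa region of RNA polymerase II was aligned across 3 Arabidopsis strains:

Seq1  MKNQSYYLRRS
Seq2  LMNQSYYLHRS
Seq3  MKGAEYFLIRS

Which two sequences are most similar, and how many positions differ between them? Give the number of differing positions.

3

Pairwise Hamming distances:
  Seq1 vs Seq2: 3
  Seq1 vs Seq3: 5
  Seq2 vs Seq3: 7
The smallest is 3, between Seq1 and Seq2.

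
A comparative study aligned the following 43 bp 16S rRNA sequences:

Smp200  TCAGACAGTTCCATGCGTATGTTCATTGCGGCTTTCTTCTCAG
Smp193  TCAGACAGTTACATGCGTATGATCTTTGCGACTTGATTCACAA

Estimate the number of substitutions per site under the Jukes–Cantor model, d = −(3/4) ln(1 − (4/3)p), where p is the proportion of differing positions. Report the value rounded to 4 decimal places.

Differing sites — 11:C/A; 22:T/A; 25:A/T; 31:G/A; 35:T/G; 36:C/A; 40:T/A; 43:G/A.
p = 8/43 = 0.186047.
d = −0.75 · ln(1 − (4/3)·0.186047) = −0.75 · ln(0.751937) = −0.75 · (-0.285103) = 0.2138.

0.2138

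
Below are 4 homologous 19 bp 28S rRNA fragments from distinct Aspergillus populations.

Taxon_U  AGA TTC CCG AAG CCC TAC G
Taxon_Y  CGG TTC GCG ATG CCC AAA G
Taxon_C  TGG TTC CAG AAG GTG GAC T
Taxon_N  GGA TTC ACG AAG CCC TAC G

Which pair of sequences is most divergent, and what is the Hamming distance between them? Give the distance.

10

Pairwise Hamming distances:
  Taxon_U vs Taxon_Y: 6
  Taxon_U vs Taxon_C: 8
  Taxon_U vs Taxon_N: 2
  Taxon_Y vs Taxon_C: 10
  Taxon_Y vs Taxon_N: 6
  Taxon_C vs Taxon_N: 9
The largest is 10, between Taxon_Y and Taxon_C.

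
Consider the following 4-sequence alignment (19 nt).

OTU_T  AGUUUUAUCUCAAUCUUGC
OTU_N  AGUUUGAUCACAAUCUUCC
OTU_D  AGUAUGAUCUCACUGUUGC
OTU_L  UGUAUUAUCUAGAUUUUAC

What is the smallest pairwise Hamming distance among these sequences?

3

Pairwise Hamming distances:
  OTU_T vs OTU_N: 3
  OTU_T vs OTU_D: 4
  OTU_T vs OTU_L: 6
  OTU_N vs OTU_D: 5
  OTU_N vs OTU_L: 8
  OTU_D vs OTU_L: 7
The smallest is 3, between OTU_T and OTU_N.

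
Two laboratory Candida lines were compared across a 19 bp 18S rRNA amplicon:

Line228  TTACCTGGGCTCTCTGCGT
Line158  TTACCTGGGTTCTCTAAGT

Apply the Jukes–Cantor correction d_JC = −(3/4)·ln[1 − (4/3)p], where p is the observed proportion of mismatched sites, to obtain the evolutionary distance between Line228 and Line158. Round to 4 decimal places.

0.1773

Differing sites — 10:C/T; 16:G/A; 17:C/A.
p = 3/19 = 0.157895.
d = −0.75 · ln(1 − (4/3)·0.157895) = −0.75 · ln(0.789473) = −0.75 · (-0.236390) = 0.1773.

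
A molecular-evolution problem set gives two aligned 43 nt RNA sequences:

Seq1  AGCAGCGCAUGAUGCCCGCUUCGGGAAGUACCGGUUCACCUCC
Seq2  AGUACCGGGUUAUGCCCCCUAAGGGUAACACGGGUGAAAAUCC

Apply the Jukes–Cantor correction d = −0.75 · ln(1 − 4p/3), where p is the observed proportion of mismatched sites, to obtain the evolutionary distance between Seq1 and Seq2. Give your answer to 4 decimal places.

0.5141

Mismatches occur at site 3 (C↔U), site 5 (G↔C), site 8 (C↔G), site 9 (A↔G), site 11 (G↔U), site 18 (G↔C), site 21 (U↔A), site 22 (C↔A), site 26 (A↔U), site 28 (G↔A), site 29 (U↔C), site 32 (C↔G), site 36 (U↔G), site 37 (C↔A), site 39 (C↔A), site 40 (C↔A).
p = 16/43 = 0.372093.
d = −0.75 · ln(1 − (4/3)·0.372093) = −0.75 · ln(0.503876) = −0.75 · (-0.685425) = 0.5141.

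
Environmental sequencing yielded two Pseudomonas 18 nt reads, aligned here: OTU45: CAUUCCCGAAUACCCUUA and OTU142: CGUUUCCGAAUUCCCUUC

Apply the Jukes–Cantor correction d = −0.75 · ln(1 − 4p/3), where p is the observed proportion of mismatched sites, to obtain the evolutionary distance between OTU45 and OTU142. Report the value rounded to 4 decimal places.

0.2635

The sequences differ at positions 2 (A/G), 5 (C/U), 12 (A/U), 18 (A/C).
p = 4/18 = 0.222222.
d = −0.75 · ln(1 − (4/3)·0.222222) = −0.75 · ln(0.703704) = −0.75 · (-0.351397) = 0.2635.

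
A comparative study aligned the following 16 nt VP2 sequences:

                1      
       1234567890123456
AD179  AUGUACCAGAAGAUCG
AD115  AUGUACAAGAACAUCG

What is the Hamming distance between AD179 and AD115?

2

Differing sites — 7:C/A; 12:G/C.
That gives 2 mismatches out of 16 aligned sites, so the Hamming distance is 2.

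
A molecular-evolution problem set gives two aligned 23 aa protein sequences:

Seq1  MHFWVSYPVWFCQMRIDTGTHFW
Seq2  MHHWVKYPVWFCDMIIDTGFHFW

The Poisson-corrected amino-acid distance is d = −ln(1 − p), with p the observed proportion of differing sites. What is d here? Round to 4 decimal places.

The sequences differ at positions 3 (F/H), 6 (S/K), 13 (Q/D), 15 (R/I), 20 (T/F).
p = 5/23 = 0.217391.
d = −ln(1 − 0.217391) = −ln(0.782609) = 0.2451.

0.2451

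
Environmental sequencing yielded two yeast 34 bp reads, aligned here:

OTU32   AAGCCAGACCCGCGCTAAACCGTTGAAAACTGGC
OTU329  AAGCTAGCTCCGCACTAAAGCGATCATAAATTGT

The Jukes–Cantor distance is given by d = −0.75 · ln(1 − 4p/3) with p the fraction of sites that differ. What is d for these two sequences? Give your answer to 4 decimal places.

0.4234

Mismatches occur at site 5 (C/T), site 8 (A/C), site 9 (C/T), site 14 (G/A), site 20 (C/G), site 23 (T/A), site 25 (G/C), site 27 (A/T), site 30 (C/A), site 32 (G/T), site 34 (C/T).
p = 11/34 = 0.323529.
d = −0.75 · ln(1 − (4/3)·0.323529) = −0.75 · ln(0.568628) = −0.75 · (-0.564529) = 0.4234.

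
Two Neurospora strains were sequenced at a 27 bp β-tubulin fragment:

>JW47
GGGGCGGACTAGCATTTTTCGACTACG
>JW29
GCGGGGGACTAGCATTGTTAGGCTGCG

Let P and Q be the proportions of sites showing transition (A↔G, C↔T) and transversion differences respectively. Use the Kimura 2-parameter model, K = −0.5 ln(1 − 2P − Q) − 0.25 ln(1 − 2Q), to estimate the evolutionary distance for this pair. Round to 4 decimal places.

0.2635

The sequences differ at positions 2 (G/C, transversion), 5 (C/G, transversion), 17 (T/G, transversion), 20 (C/A, transversion), 22 (A/G, transition), 25 (A/G, transition).
Of the 6 differences, 2 transitions and 4 transversions over 27 sites: P = 2/27 = 0.074074, Q = 4/27 = 0.148148.
d = −0.5·ln(0.703704) − 0.25·ln(0.703704) = −0.5·(-0.351397) − 0.25·(-0.351397) = 0.2635.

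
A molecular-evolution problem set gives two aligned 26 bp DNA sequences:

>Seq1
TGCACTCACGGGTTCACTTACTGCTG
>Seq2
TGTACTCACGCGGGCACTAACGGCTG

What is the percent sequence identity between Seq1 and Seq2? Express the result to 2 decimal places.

76.92%

The sequences differ at positions 3 (C/T), 11 (G/C), 13 (T/G), 14 (T/G), 19 (T/A), 22 (T/G).
20 of the 26 sites match, so the percent identity is 20/26 × 100 = 76.92%.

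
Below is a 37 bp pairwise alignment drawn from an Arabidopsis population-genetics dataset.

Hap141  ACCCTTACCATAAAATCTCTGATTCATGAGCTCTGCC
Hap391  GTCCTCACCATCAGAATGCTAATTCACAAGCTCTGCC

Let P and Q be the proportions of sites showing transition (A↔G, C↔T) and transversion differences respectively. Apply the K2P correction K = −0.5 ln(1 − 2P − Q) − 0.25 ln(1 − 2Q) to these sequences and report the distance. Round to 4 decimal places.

0.4045

Differing sites — 1:A/G (Ti); 2:C/T (Ti); 6:T/C (Ti); 12:A/C (Tv); 14:A/G (Ti); 16:T/A (Tv); 17:C/T (Ti); 18:T/G (Tv); 21:G/A (Ti); 27:T/C (Ti); 28:G/A (Ti).
Of the 11 differences, 8 transitions and 3 transversions over 37 sites: P = 8/37 = 0.216216, Q = 3/37 = 0.081081.
d = −0.5·ln(0.486487) − 0.25·ln(0.837838) = −0.5·(-0.720545) − 0.25·(-0.176931) = 0.4045.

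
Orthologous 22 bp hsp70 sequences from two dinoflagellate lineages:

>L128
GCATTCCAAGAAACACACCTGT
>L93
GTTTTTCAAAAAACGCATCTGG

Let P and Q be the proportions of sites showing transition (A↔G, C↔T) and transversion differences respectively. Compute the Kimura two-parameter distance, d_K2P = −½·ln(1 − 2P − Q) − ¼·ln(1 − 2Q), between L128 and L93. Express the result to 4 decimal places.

Differing sites — 2:C/T (Ti); 3:A/T (Tv); 6:C/T (Ti); 10:G/A (Ti); 15:A/G (Ti); 18:C/T (Ti); 22:T/G (Tv).
Of the 7 differences, 5 transitions and 2 transversions over 22 sites: P = 5/22 = 0.227273, Q = 2/22 = 0.090909.
d = −0.5·ln(0.454545) − 0.25·ln(0.818182) = −0.5·(-0.788458) − 0.25·(-0.200670) = 0.4444.

0.4444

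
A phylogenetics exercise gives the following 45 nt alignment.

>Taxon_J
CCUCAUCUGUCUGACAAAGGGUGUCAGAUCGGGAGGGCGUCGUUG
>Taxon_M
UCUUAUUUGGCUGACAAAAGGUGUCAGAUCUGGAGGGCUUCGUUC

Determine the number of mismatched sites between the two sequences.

Mismatches occur at site 1 (C→U), site 4 (C→U), site 7 (C→U), site 10 (U→G), site 19 (G→A), site 31 (G→U), site 39 (G→U), site 45 (G→C).
That gives 8 mismatches out of 45 aligned sites, so the Hamming distance is 8.

8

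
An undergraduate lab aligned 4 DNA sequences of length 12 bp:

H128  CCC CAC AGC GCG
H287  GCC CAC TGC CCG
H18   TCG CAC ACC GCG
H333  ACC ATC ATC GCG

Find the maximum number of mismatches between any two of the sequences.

6

Pairwise Hamming distances:
  H128 vs H287: 3
  H128 vs H18: 3
  H128 vs H333: 4
  H287 vs H18: 5
  H287 vs H333: 6
  H18 vs H333: 5
The largest is 6, between H287 and H333.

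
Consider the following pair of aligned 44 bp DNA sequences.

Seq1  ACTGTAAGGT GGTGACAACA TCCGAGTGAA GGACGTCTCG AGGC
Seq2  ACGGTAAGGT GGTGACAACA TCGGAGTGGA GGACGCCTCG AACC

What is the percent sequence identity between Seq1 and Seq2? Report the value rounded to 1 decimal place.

86.4%

The sequences differ at positions 3 (T/G), 23 (C/G), 29 (A/G), 36 (T/C), 42 (G/A), 43 (G/C).
38 of the 44 sites match, so the percent identity is 38/44 × 100 = 86.4%.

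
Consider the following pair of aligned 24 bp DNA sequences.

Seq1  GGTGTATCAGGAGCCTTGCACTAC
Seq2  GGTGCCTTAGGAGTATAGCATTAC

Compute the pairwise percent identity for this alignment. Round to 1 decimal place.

70.8%

Differing sites — 5:T/C; 6:A/C; 8:C/T; 14:C/T; 15:C/A; 17:T/A; 21:C/T.
17 of the 24 sites match, so the percent identity is 17/24 × 100 = 70.8%.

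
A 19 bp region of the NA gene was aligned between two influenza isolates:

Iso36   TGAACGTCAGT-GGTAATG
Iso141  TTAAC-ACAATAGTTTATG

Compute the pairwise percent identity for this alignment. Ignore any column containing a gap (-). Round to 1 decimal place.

Excluding the 2 gap columns leaves 17 comparable sites.
Mismatches occur at site 2 (G→T), site 7 (T→A), site 10 (G→A), site 14 (G→T), site 16 (A→T).
12 of the 17 comparable sites match, so the percent identity is 12/17 × 100 = 70.6%.

70.6%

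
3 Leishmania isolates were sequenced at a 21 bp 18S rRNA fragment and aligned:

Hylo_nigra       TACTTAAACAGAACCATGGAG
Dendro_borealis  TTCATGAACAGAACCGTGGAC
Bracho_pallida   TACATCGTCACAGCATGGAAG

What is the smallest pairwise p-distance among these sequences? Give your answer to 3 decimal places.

Pairwise Hamming distances:
  Hylo_nigra vs Dendro_borealis: 5
  Hylo_nigra vs Bracho_pallida: 10
  Dendro_borealis vs Bracho_pallida: 11
The smallest is 5 mismatches, between Hylo_nigra and Dendro_borealis; p = 5/21 = 0.238.

0.238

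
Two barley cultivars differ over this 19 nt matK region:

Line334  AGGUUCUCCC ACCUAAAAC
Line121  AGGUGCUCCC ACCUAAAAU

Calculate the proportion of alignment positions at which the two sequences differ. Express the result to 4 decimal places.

0.1053

The sequences differ at positions 5 (U/G), 19 (C/U).
There are 2 differences over 19 sites, so p = 2/19 = 0.1053.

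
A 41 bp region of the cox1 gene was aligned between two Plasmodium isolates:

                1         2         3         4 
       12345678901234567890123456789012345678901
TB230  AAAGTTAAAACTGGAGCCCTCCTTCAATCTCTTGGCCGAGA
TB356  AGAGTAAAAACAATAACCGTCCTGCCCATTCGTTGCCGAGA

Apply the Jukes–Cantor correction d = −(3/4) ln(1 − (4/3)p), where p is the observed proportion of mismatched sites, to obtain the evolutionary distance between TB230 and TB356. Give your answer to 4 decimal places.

0.4556

Mismatches occur at site 2 (A→G), site 6 (T→A), site 12 (T→A), site 13 (G→A), site 14 (G→T), site 16 (G→A), site 19 (C→G), site 24 (T→G), site 26 (A→C), site 27 (A→C), site 28 (T→A), site 29 (C→T), site 32 (T→G), site 34 (G→T).
p = 14/41 = 0.341463.
d = −0.75 · ln(1 − (4/3)·0.341463) = −0.75 · ln(0.544716) = −0.75 · (-0.607491) = 0.4556.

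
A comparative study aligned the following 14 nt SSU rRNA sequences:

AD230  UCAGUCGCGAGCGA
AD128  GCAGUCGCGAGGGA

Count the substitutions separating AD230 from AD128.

2

Mismatches occur at site 1 (U↔G), site 12 (C↔G).
That gives 2 mismatches out of 14 aligned sites, so the Hamming distance is 2.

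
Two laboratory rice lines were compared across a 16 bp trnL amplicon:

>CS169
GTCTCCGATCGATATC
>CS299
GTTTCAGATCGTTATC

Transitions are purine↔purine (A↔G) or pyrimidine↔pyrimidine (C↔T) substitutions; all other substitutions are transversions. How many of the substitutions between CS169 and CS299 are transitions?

Mismatches occur at site 3 (C/T, transition), site 6 (C/A, transversion), site 12 (A/T, transversion).
Of the 3 differences, 1 transition and 2 transversions, so the answer is 1.

1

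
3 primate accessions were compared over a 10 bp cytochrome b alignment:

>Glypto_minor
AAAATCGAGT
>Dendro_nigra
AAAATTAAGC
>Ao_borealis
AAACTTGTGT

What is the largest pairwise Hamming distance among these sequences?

Pairwise Hamming distances:
  Glypto_minor vs Dendro_nigra: 3
  Glypto_minor vs Ao_borealis: 3
  Dendro_nigra vs Ao_borealis: 4
The largest is 4, between Dendro_nigra and Ao_borealis.

4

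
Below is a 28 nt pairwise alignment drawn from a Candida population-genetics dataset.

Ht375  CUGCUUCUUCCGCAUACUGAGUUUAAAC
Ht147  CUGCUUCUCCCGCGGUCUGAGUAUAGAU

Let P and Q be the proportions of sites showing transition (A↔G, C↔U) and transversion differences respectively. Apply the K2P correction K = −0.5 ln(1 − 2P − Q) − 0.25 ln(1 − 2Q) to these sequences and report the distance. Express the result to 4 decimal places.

0.3098

Mismatches occur at site 9 (U→C, transition), site 14 (A→G, transition), site 15 (U→G, transversion), site 16 (A→U, transversion), site 23 (U→A, transversion), site 26 (A→G, transition), site 28 (C→U, transition).
Of the 7 differences, 4 transitions and 3 transversions over 28 sites: P = 4/28 = 0.142857, Q = 3/28 = 0.107143.
d = −0.5·ln(0.607143) − 0.25·ln(0.785714) = −0.5·(-0.498991) − 0.25·(-0.241162) = 0.3098.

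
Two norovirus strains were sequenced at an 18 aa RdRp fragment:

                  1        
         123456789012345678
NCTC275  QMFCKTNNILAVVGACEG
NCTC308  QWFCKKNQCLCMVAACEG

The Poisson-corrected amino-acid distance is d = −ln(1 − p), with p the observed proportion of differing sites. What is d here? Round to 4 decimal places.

0.4925

The sequences differ at positions 2 (M/W), 6 (T/K), 8 (N/Q), 9 (I/C), 11 (A/C), 12 (V/M), 14 (G/A).
p = 7/18 = 0.388889.
d = −ln(1 − 0.388889) = −ln(0.611111) = 0.4925.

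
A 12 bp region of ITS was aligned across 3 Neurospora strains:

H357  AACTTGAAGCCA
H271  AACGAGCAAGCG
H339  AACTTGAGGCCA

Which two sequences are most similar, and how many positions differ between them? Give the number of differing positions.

Pairwise Hamming distances:
  H357 vs H271: 6
  H357 vs H339: 1
  H271 vs H339: 7
The smallest is 1, between H357 and H339.

1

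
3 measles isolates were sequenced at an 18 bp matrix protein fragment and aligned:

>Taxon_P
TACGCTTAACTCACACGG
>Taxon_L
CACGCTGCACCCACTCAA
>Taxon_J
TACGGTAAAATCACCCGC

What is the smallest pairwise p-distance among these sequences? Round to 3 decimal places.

Pairwise Hamming distances:
  Taxon_P vs Taxon_L: 7
  Taxon_P vs Taxon_J: 5
  Taxon_L vs Taxon_J: 9
The smallest is 5 mismatches, between Taxon_P and Taxon_J; p = 5/18 = 0.278.

0.278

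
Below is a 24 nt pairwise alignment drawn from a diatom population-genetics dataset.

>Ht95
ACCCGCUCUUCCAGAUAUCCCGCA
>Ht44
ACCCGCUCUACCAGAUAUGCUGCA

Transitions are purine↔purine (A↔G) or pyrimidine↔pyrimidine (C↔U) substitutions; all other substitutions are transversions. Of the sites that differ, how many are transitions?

1

The sequences differ at positions 10 (U/A, transversion), 19 (C/G, transversion), 21 (C/U, transition).
Of the 3 differences, 1 transition and 2 transversions, so the answer is 1.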